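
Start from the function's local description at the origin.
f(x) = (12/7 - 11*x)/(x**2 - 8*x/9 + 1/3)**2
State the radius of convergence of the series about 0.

The radius of convergence is (1/3)*sqrt(3).

Denominator factor (x**2 - 8*x/9 + 1/3)^2: discriminant -44/81, complex-conjugate roots (4/9) + ((1/9)*sqrt(11))*i and (4/9) - ((1/9)*sqrt(11))*i; poles of order 2, moduli (1/3)*sqrt(3) and (1/3)*sqrt(3).
The radius of convergence is the smallest modulus among the singular points: (1/3)*sqrt(3).


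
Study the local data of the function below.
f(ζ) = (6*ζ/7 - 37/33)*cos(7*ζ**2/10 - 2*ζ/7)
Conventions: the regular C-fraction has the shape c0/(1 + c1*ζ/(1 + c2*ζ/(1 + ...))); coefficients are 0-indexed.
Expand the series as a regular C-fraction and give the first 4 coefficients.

Taylor coefficients (expand at 0): a_0 = -37/33, a_1 = 6/7, a_2 = 74/1617, a_3 = -14671/56595.
c0 = a_0 = -37/33. Peel one level at a time: if S = 1 + c*ζ/S' with S'(0) = 1, then c is the ζ-coefficient of S and S' = c*ζ/(S - 1).
S_1 = c0/f = 1 + (198/259)*ζ + (41942/67081)*ζ^2 + ...; c1 = 198/259.
S_2 = c1*ζ/(S_1 - 1) = 1 + (-20971/25641)*ζ + (1466119/4802490)*ζ^2 + ...; c2 = -20971/25641.
S_3 = c2*ζ/(S_2 - 1) = 1 + (54246403/145329030)*ζ + ...; c3 = 54246403/145329030.

The regular C-fraction coefficients are [-37/33, 198/259, -20971/25641, 54246403/145329030].


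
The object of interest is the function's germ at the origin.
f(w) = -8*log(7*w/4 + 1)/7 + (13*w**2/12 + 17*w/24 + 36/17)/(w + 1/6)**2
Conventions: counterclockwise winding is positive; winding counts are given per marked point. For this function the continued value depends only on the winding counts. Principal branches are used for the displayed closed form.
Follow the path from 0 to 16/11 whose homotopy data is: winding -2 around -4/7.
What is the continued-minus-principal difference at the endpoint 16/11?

Continued minus principal equals (32/7)*pi*i.

The rational part is single-valued and drops out of the difference; each branch term changes only by its own monodromy.
(-8/7)*log(1 - w/(-4/7)): each positive loop around -4/7 adds 2*pi*i to the log, so winding -2 contributes (-8/7)*(-2)*2*pi*i = (32/7)*pi*i.
Summing the contributions at w = 16/11 gives (32/7)*pi*i.


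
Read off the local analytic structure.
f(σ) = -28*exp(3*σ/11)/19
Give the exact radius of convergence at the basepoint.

The radius of convergence is infinite.

The factor exp(3*σ/11) is entire and contributes no finite singular point.
The polynomial part has no poles.
No finite singular points: the Taylor series at 0 converges everywhere.


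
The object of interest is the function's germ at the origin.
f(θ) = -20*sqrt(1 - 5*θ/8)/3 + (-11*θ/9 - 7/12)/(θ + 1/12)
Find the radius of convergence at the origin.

Denominator factor (θ + 1/12): pole of order 1 at -1/12, modulus 1/12.
Branch term (-20/3)*sqrt(1 - θ/(8/5)): its argument vanishes at θ = 8/5, a square-root branch point, modulus 8/5.
The radius of convergence is the smallest modulus among the singular points: 1/12.

The radius of convergence is 1/12.


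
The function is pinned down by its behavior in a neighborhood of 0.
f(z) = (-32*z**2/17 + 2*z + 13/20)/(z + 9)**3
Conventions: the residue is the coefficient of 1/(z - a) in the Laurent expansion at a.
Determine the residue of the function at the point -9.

The residue is -32/17.

At the order-3 pole -9 set g(z) = (z - (-9))^3*f(z) = -32*z**2/17 + 2*z + 13/20.
Order-3 pole: residue = g''(a)/2; g''(-9) = -64/17, so the residue is -32/17.


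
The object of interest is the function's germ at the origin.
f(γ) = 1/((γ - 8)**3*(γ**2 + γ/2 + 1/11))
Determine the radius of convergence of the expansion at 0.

Denominator factor (γ - 8)^3: pole of order 3 at 8, modulus 8.
Denominator factor (γ**2 + γ/2 + 1/11): discriminant -5/44, complex-conjugate roots (-1/4) + ((1/44)*sqrt(55))*i and (-1/4) - ((1/44)*sqrt(55))*i; poles of order 1, moduli (1/11)*sqrt(11) and (1/11)*sqrt(11).
The radius of convergence is the smallest modulus among the singular points: (1/11)*sqrt(11).

The radius of convergence is (1/11)*sqrt(11).


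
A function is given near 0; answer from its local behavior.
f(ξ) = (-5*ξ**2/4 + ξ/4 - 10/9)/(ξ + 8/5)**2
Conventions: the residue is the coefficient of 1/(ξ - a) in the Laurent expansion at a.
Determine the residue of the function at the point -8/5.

At the order-2 pole -8/5 set g(ξ) = (ξ - (-8/5))^2*f(ξ) = -5*ξ**2/4 + ξ/4 - 10/9.
Order-2 pole: residue = g'(a); g'(-8/5) = 17/4, so the residue is 17/4.

The residue is 17/4.


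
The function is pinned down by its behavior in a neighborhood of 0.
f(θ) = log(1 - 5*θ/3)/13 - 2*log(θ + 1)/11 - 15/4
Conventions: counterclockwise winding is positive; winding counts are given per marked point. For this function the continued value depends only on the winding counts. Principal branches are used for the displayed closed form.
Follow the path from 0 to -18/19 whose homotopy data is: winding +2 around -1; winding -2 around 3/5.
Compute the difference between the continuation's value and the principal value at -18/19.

Continued minus principal equals -(148/143)*pi*i.

The rational part is single-valued and drops out of the difference; each branch term changes only by its own monodromy.
(1/13)*log(1 - θ/(3/5)): each positive loop around 3/5 adds 2*pi*i to the log, so winding -2 contributes (1/13)*(-2)*2*pi*i = -(4/13)*pi*i.
(-2/11)*log(1 - θ/(-1)): each positive loop around -1 adds 2*pi*i to the log, so winding +2 contributes (-2/11)*(2)*2*pi*i = -(8/11)*pi*i.
Summing the contributions at θ = -18/19 gives -(148/143)*pi*i.


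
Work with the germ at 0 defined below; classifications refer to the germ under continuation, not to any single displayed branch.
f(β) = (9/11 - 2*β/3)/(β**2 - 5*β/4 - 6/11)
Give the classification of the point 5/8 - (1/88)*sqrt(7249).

The denominator factor β**2 - 5*β/4 - 6/11 vanishes at 5/8 - (1/88)*sqrt(7249) and appears to the power 1; the numerator there equals 53/132 + (1/132)*sqrt(7249), nonzero, and no other factor vanishes.
Hence a pole whose order is the multiplicity, 1.

The point is a pole of order 1.


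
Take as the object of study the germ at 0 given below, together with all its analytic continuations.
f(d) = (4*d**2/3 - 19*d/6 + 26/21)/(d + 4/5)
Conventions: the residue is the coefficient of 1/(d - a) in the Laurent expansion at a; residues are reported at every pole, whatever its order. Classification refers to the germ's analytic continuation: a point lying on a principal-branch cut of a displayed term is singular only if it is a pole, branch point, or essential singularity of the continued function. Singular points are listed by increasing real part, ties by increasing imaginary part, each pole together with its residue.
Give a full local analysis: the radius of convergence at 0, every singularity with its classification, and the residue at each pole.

Radius of convergence at 0: 4/5.
At -4/5: a pole of order 1; residue 2428/525.

Denominator factor (d + 4/5): pole of order 1 at -4/5, modulus 4/5.
The radius of convergence is the smallest modulus among the singular points: 4/5.
At the order-1 pole -4/5 set g(d) = (d - (-4/5))*f(d) = 4*d**2/3 - 19*d/6 + 26/21.
Simple pole: residue = g(a) at a = -4/5, which is 2428/525.


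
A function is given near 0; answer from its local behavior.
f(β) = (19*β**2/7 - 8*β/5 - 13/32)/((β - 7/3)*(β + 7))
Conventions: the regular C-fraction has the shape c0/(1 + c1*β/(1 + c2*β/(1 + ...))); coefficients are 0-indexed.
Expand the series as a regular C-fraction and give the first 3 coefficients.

The regular C-fraction coefficients are [39/1568, -1922/455, 4814749/874510].

Taylor coefficients (expand at 0): a_0 = 39/1568, a_1 = 2883/27440, a_2 = -7389/54880.
c0 = a_0 = 39/1568. Peel one level at a time: if S = 1 + c*β/S' with S'(0) = 1, then c is the β-coefficient of S and S' = c*β/(S - 1).
S_1 = c0/f = 1 + (-1922/455)*β + (4814749/207025)*β^2 + ...; c1 = -1922/455.
S_2 = c1*β/(S_1 - 1) = 1 + (4814749/874510)*β + ...; c2 = 4814749/874510.


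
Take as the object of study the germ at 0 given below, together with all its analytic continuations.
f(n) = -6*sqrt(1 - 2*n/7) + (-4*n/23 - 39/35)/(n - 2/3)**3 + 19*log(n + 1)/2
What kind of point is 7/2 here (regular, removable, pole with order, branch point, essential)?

The point is an algebraic (square-root) branch point.

The term (-6)*sqrt(1 - n/(7/2)) has argument 1 - 7/2/(7/2) = 0 at 7/2: a square-root (algebraic, two-sheeted) branch point; the remaining terms are analytic or single-valued there.


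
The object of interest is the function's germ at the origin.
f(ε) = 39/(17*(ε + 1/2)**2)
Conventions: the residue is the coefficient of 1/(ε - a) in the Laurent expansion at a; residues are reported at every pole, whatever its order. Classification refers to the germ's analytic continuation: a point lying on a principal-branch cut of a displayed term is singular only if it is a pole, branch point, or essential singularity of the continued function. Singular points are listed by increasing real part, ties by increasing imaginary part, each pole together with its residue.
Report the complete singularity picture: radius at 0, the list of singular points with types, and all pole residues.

Denominator factor (ε + 1/2)^2: pole of order 2 at -1/2, modulus 1/2.
The radius of convergence is the smallest modulus among the singular points: 1/2.
At the order-2 pole -1/2 set g(ε) = (ε - (-1/2))^2*f(ε) = 39/17.
Order-2 pole: residue = g'(a); g'(-1/2) = 0, so the residue is 0.

Radius of convergence at 0: 1/2.
At -1/2: a pole of order 2; residue 0.


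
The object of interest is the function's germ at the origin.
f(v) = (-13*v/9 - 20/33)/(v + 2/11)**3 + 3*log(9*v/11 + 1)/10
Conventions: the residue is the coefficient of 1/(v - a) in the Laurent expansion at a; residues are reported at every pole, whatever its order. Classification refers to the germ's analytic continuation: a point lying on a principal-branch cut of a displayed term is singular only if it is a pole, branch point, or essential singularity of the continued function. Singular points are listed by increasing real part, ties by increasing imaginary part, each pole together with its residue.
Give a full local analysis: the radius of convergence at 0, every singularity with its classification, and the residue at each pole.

Denominator factor (v + 2/11)^3: pole of order 3 at -2/11, modulus 2/11.
Branch term (3/10)*log(1 - v/(-11/9)): its argument vanishes at v = -11/9, a logarithmic branch point, modulus 11/9.
The radius of convergence is the smallest modulus among the singular points: 2/11.
The branch term is analytic at -2/11 and contributes nothing to the residue; only the rational part matters.
At the order-3 pole -2/11 set g(v) = (v - (-2/11))^3*(rational part) = -13*v/9 - 20/33.
Order-3 pole: residue = g''(a)/2; g''(-2/11) = 0, so the residue is 0.
List the singular points by increasing real part (a conjugate pair: the negative imaginary part first).

Radius of convergence at 0: 2/11.
At -11/9: a logarithmic branch point.
At -2/11: a pole of order 3; residue 0.


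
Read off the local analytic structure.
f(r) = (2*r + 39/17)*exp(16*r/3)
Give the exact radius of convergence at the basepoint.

The radius of convergence is infinite.

The factor exp(16*r/3) is entire and contributes no finite singular point.
The polynomial part has no poles.
No finite singular points: the Taylor series at 0 converges everywhere.


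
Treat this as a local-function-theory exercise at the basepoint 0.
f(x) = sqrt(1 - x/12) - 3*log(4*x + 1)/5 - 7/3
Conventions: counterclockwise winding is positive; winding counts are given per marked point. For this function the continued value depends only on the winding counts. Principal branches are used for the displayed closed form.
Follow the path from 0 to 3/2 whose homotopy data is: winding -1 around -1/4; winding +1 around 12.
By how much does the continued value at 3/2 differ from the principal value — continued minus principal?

The rational part is single-valued and drops out of the difference; each branch term changes only by its own monodromy.
(-3/5)*log(1 - x/(-1/4)): each positive loop around -1/4 adds 2*pi*i to the log, so winding -1 contributes (-3/5)*(-1)*2*pi*i = (6/5)*pi*i.
(1)*sqrt(1 - x/(12)): winding +1 is odd, the square root flips sign, contributing -2*(1)*sqrt(1 - (3/2)/(12)) = -2*(1)*sqrt(7/8) = -(1/2)*sqrt(14).
Summing the contributions at x = 3/2 gives (-(1/2)*sqrt(14)) + ((6/5)*pi)*i.

Continued minus principal equals (-(1/2)*sqrt(14)) + ((6/5)*pi)*i.


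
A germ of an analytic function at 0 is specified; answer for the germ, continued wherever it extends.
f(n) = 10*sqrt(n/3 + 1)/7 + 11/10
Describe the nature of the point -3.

The term (10/7)*sqrt(1 - n/(-3)) has argument 1 - -3/(-3) = 0 at -3: a square-root (algebraic, two-sheeted) branch point; the remaining terms are analytic or single-valued there.

The point is an algebraic (square-root) branch point.


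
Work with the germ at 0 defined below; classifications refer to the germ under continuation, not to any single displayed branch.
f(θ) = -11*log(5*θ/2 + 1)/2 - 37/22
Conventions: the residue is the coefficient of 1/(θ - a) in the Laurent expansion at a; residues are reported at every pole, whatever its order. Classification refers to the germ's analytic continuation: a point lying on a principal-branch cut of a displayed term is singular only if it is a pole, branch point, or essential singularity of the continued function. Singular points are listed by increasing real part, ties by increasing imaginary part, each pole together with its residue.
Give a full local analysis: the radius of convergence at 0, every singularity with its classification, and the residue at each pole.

Radius of convergence at 0: 2/5.
At -2/5: a logarithmic branch point.

Branch term (-11/2)*log(1 - θ/(-2/5)): its argument vanishes at θ = -2/5, a logarithmic branch point, modulus 2/5.
The radius of convergence is the smallest modulus among the singular points: 2/5.


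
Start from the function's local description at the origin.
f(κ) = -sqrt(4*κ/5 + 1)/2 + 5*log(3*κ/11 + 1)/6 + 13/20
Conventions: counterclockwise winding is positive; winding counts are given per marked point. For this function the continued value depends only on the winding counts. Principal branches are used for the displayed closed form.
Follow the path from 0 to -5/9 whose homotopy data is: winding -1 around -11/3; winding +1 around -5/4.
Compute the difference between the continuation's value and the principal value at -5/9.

The rational part is single-valued and drops out of the difference; each branch term changes only by its own monodromy.
(5/6)*log(1 - κ/(-11/3)): each positive loop around -11/3 adds 2*pi*i to the log, so winding -1 contributes (5/6)*(-1)*2*pi*i = -(5/3)*pi*i.
(-1/2)*sqrt(1 - κ/(-5/4)): winding +1 is odd, the square root flips sign, contributing -2*(-1/2)*sqrt(1 - (-5/9)/(-5/4)) = -2*(-1/2)*sqrt(5/9) = (1/3)*sqrt(5).
Summing the contributions at κ = -5/9 gives ((1/3)*sqrt(5)) - ((5/3)*pi)*i.

Continued minus principal equals ((1/3)*sqrt(5)) - ((5/3)*pi)*i.


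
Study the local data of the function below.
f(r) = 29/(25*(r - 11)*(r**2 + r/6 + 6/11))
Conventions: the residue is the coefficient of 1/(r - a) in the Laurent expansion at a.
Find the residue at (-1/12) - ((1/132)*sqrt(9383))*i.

The residue is (-957/203575) - ((127281/173649475)*sqrt(9383))*i.

The factor r**2 + r/6 + 6/11 splits as (r - a)(r - a') with a = (-1/12) - ((1/132)*sqrt(9383))*i, a' = (-1/12) + ((1/132)*sqrt(9383))*i. At the order-1 pole a set g(r) = (r - a)*f(r) = [29/(25*(r - 11))] / (r - a').
Simple pole: residue = g(a) at a = (-1/12) - ((1/132)*sqrt(9383))*i, which is (-957/203575) - ((127281/173649475)*sqrt(9383))*i.


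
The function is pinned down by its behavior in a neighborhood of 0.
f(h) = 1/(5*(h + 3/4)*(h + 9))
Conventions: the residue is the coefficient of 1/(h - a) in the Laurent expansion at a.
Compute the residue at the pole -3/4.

At the order-1 pole -3/4 set g(h) = (h - (-3/4))*f(h) = 1/(5*(h + 9)).
Simple pole: residue = g(a) at a = -3/4, which is 4/165.

The residue is 4/165.


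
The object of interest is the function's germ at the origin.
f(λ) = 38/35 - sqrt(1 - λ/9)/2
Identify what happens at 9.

The term (-1/2)*sqrt(1 - λ/(9)) has argument 1 - 9/(9) = 0 at 9: a square-root (algebraic, two-sheeted) branch point; the remaining terms are analytic or single-valued there.

The point is an algebraic (square-root) branch point.


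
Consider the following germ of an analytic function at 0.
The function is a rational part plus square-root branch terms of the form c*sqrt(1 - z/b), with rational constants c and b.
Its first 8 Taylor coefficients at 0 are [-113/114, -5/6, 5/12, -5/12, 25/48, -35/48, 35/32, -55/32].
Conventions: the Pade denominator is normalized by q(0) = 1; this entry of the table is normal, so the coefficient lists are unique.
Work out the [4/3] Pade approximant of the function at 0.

Taylor coefficients needed (read off): a_0 = -113/114, a_1 = -5/6, a_2 = 5/12, a_3 = -5/12, a_4 = 25/48, a_5 = -35/48, a_6 = 35/32, a_7 = -55/32.
Write the denominator as Q(z) = 1 + q1*z + q2*z^2 + q3*z^3. Requiring Q*f - P = O(z^8) with deg P <= 4 kills the coefficients of z^5..z^7 in Q*f:
  z^5: a_5 + q1*a_4 + q2*a_3 + q3*a_2 = 0, i.e. -35/48 + (25/48)*q1 + (-5/12)*q2 + (5/12)*q3 = 0.
  z^6: a_6 + q1*a_5 + q2*a_4 + q3*a_3 = 0, i.e. 35/32 + (-35/48)*q1 + (25/48)*q2 + (-5/12)*q3 = 0.
  z^7: a_7 + q1*a_6 + q2*a_5 + q3*a_4 = 0, i.e. -55/32 + (35/32)*q1 + (-35/48)*q2 + (25/48)*q3 = 0.
Solving this linear system: q1 = 3, q2 = 5/2, q3 = 1/2.
The numerator is Q*f truncated at degree 4: P0 = a_0 = -113/114; P1 = a_1 + q1*a_0 = -217/57; P2 = a_2 + q1*a_1 + q2*a_0 = -260/57; P3 = a_3 + q1*a_2 + q2*a_1 + q3*a_0 = -199/114; P4 = a_4 + q1*a_3 + q2*a_2 + q3*a_1 = -5/48.

The Pade approximant has numerator coefficients [-113/114, -217/57, -260/57, -199/114, -5/48]; denominator coefficients [1, 3, 5/2, 1/2].


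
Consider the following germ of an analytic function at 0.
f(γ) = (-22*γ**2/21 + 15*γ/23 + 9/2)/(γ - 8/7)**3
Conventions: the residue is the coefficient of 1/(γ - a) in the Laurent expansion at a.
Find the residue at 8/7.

The residue is -22/21.

At the order-3 pole 8/7 set g(γ) = (γ - (8/7))^3*f(γ) = -22*γ**2/21 + 15*γ/23 + 9/2.
Order-3 pole: residue = g''(a)/2; g''(8/7) = -44/21, so the residue is -22/21.


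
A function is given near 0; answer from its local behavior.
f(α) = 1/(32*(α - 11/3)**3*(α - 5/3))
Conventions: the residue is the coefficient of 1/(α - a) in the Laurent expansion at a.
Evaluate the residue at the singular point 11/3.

At the order-3 pole 11/3 set g(α) = (α - (11/3))^3*f(α) = 1/(32*(α - 5/3)).
Order-3 pole: residue = g''(a)/2; g''(11/3) = 1/128, so the residue is 1/256.

The residue is 1/256.


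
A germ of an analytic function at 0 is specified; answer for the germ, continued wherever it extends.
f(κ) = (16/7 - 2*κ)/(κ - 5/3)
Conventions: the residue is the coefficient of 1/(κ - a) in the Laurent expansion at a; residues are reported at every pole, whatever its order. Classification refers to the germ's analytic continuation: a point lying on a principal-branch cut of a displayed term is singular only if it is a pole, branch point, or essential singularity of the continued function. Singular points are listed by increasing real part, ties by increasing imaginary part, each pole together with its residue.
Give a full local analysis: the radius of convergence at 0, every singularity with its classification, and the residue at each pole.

Denominator factor (κ - 5/3): pole of order 1 at 5/3, modulus 5/3.
The radius of convergence is the smallest modulus among the singular points: 5/3.
At the order-1 pole 5/3 set g(κ) = (κ - (5/3))*f(κ) = 16/7 - 2*κ.
Simple pole: residue = g(a) at a = 5/3, which is -22/21.

Radius of convergence at 0: 5/3.
At 5/3: a pole of order 1; residue -22/21.


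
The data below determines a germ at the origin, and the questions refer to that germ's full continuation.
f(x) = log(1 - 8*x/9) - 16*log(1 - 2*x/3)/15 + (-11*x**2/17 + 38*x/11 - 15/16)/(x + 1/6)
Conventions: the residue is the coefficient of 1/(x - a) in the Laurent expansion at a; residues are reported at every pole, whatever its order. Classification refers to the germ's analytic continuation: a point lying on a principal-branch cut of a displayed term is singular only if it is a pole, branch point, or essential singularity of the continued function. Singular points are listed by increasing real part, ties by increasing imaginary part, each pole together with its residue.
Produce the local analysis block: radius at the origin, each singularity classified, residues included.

Radius of convergence at 0: 1/6.
At -1/6: a pole of order 1; residue -41233/26928.
At 9/8: a logarithmic branch point.
At 3/2: a logarithmic branch point.

Denominator factor (x + 1/6): pole of order 1 at -1/6, modulus 1/6.
Branch term (1)*log(1 - x/(9/8)): its argument vanishes at x = 9/8, a logarithmic branch point, modulus 9/8.
Branch term (-16/15)*log(1 - x/(3/2)): its argument vanishes at x = 3/2, a logarithmic branch point, modulus 3/2.
The radius of convergence is the smallest modulus among the singular points: 1/6.
The branch terms are analytic at -1/6 and contribute nothing to the residue; only the rational part matters.
At the order-1 pole -1/6 set g(x) = (x - (-1/6))*(rational part) = -11*x**2/17 + 38*x/11 - 15/16.
Simple pole: residue = g(a) at a = -1/6, which is -41233/26928.
List the singular points by increasing real part (a conjugate pair: the negative imaginary part first).


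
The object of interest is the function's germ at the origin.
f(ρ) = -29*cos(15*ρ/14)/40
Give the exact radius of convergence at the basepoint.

The factor cos(15*ρ/14) is entire and contributes no finite singular point.
The polynomial part has no poles.
No finite singular points: the Taylor series at 0 converges everywhere.

The radius of convergence is infinite.


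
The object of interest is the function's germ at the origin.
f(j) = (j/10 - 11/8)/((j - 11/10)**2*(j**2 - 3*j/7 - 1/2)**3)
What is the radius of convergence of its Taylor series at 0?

Denominator factor (j - 11/10)^2: pole of order 2 at 11/10, modulus 11/10.
Denominator factor (j**2 - 3*j/7 - 1/2)^3: discriminant 107/49, real irrational roots 3/14 + (1/14)*sqrt(107) and 3/14 - (1/14)*sqrt(107); poles of order 3, moduli 3/14 + (1/14)*sqrt(107) and -3/14 + (1/14)*sqrt(107).
The radius of convergence is the smallest modulus among the singular points: -3/14 + (1/14)*sqrt(107).

The radius of convergence is -3/14 + (1/14)*sqrt(107).


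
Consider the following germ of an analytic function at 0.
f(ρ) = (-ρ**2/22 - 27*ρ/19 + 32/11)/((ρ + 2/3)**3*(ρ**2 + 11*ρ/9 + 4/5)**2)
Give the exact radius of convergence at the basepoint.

Denominator factor (ρ**2 + 11*ρ/9 + 4/5)^2: discriminant -691/405, complex-conjugate roots (-11/18) + ((1/90)*sqrt(3455))*i and (-11/18) - ((1/90)*sqrt(3455))*i; poles of order 2, moduli (2/5)*sqrt(5) and (2/5)*sqrt(5).
Denominator factor (ρ + 2/3)^3: pole of order 3 at -2/3, modulus 2/3.
The radius of convergence is the smallest modulus among the singular points: 2/3.

The radius of convergence is 2/3.


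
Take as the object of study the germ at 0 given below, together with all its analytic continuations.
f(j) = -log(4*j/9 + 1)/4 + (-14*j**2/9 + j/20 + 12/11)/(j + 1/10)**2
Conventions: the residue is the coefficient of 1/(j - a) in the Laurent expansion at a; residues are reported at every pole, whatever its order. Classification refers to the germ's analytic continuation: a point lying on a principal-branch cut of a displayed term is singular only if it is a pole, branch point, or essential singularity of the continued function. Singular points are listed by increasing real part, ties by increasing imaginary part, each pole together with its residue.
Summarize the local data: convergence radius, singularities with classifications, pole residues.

Denominator factor (j + 1/10)^2: pole of order 2 at -1/10, modulus 1/10.
Branch term (-1/4)*log(1 - j/(-9/4)): its argument vanishes at j = -9/4, a logarithmic branch point, modulus 9/4.
The radius of convergence is the smallest modulus among the singular points: 1/10.
The branch term is analytic at -1/10 and contributes nothing to the residue; only the rational part matters.
At the order-2 pole -1/10 set g(j) = (j - (-1/10))^2*(rational part) = -14*j**2/9 + j/20 + 12/11.
Order-2 pole: residue = g'(a); g'(-1/10) = 13/36, so the residue is 13/36.
List the singular points by increasing real part (a conjugate pair: the negative imaginary part first).

Radius of convergence at 0: 1/10.
At -9/4: a logarithmic branch point.
At -1/10: a pole of order 2; residue 13/36.


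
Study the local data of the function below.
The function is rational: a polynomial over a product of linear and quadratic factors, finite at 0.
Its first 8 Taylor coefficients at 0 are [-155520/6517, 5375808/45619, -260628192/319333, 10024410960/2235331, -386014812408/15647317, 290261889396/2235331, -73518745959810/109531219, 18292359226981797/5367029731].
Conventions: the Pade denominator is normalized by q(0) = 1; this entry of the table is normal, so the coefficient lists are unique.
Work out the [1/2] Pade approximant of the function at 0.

Taylor coefficients needed (read off): a_0 = -155520/6517, a_1 = 5375808/45619, a_2 = -260628192/319333, a_3 = 10024410960/2235331.
Write the denominator as Q(v) = 1 + q1*v + q2*v^2. Requiring Q*f - P = O(v^4) with deg P <= 1 kills the coefficients of v^2..v^3 in Q*f:
  v^2: a_2 + q1*a_1 + q2*a_0 = 0, i.e. -260628192/319333 + (5375808/45619)*q1 + (-155520/6517)*q2 = 0.
  v^3: a_3 + q1*a_2 + q2*a_1 = 0, i.e. 10024410960/2235331 + (-260628192/319333)*q1 + (5375808/45619)*q2 = 0.
Solving this linear system: q1 = 734493/378784, q2 = -130589241/5302976.
The numerator is Q*f truncated at degree 1: P0 = a_0 = -155520/6517; P1 = a_1 + q1*a_0 = 5520855348/77141729.

The Pade approximant has numerator coefficients [-155520/6517, 5520855348/77141729]; denominator coefficients [1, 734493/378784, -130589241/5302976].


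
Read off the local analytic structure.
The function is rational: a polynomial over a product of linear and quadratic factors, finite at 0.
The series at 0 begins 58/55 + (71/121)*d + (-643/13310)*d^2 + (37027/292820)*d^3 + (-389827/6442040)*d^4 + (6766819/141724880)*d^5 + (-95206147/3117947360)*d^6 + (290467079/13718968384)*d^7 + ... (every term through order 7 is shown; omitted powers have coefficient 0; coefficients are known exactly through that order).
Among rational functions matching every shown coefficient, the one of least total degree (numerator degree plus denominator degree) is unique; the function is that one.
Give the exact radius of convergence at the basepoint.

No rational of total degree below 3 reproduces all 8 coefficients; solving the [1/2] Pade equations on them gives f(d) = (-28*d/5 - 29/5)/(d**2 - 9*d/4 - 11/2), whose expansion matches every shown term.
Denominator factor (d**2 - 9*d/4 - 11/2): discriminant 433/16, real irrational roots 9/8 + (1/8)*sqrt(433) and 9/8 - (1/8)*sqrt(433); poles of order 1, moduli 9/8 + (1/8)*sqrt(433) and -9/8 + (1/8)*sqrt(433).
The radius of convergence is the smallest modulus among the singular points: -9/8 + (1/8)*sqrt(433).

The radius of convergence is -9/8 + (1/8)*sqrt(433).


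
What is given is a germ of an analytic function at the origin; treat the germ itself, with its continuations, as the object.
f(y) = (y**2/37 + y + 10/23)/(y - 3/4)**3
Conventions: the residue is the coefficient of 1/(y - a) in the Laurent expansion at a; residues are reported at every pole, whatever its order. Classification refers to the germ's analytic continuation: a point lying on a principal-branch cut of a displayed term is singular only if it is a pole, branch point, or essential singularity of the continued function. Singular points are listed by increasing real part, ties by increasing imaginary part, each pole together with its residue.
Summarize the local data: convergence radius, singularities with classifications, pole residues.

Radius of convergence at 0: 3/4.
At 3/4: a pole of order 3; residue 1/37.

Denominator factor (y - 3/4)^3: pole of order 3 at 3/4, modulus 3/4.
The radius of convergence is the smallest modulus among the singular points: 3/4.
At the order-3 pole 3/4 set g(y) = (y - (3/4))^3*f(y) = y**2/37 + y + 10/23.
Order-3 pole: residue = g''(a)/2; g''(3/4) = 2/37, so the residue is 1/37.


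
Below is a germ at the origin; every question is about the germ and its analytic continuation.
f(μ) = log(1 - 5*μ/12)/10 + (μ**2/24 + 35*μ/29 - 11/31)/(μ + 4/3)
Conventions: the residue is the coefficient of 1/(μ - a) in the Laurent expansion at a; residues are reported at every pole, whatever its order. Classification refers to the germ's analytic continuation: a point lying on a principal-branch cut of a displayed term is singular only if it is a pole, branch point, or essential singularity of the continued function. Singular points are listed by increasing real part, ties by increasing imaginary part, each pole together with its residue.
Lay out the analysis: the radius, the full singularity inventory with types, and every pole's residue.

Radius of convergence at 0: 4/3.
At -4/3: a pole of order 1; residue -45875/24273.
At 12/5: a logarithmic branch point.

Denominator factor (μ + 4/3): pole of order 1 at -4/3, modulus 4/3.
Branch term (1/10)*log(1 - μ/(12/5)): its argument vanishes at μ = 12/5, a logarithmic branch point, modulus 12/5.
The radius of convergence is the smallest modulus among the singular points: 4/3.
The branch term is analytic at -4/3 and contributes nothing to the residue; only the rational part matters.
At the order-1 pole -4/3 set g(μ) = (μ - (-4/3))*(rational part) = μ**2/24 + 35*μ/29 - 11/31.
Simple pole: residue = g(a) at a = -4/3, which is -45875/24273.
List the singular points by increasing real part (a conjugate pair: the negative imaginary part first).


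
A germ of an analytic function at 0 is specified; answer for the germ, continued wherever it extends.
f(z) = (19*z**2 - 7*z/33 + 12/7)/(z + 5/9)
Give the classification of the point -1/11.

Denominator factors: z + 5/9 = 46/99 at z = -1/11 — none vanishes.
So the germ continues analytically to -1/11.

The point is a regular point.


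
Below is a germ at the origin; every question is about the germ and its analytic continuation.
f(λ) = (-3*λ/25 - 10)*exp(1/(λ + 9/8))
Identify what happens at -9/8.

The point is an essential singularity.

The exponent 1/(λ - (-9/8)) has a pole at -9/8, so exp(1/(λ - (-9/8))) takes every nonzero value near it: an essential singularity (not a pole of any order).


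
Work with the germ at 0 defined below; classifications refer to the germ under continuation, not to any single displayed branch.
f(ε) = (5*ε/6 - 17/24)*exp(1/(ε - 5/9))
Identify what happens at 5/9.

The exponent 1/(ε - (5/9)) has a pole at 5/9, so exp(1/(ε - (5/9))) takes every nonzero value near it: an essential singularity (not a pole of any order).

The point is an essential singularity.


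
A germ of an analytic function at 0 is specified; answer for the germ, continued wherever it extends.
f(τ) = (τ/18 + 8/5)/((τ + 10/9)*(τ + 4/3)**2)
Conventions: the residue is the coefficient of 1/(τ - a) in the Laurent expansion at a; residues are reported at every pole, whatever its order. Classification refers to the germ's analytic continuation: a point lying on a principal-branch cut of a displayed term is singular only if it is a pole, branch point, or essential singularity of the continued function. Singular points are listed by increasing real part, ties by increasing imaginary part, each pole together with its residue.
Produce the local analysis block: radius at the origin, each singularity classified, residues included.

Radius of convergence at 0: 10/9.
At -4/3: a pole of order 2; residue -623/20.
At -10/9: a pole of order 1; residue 623/20.

Denominator factor (τ + 10/9): pole of order 1 at -10/9, modulus 10/9.
Denominator factor (τ + 4/3)^2: pole of order 2 at -4/3, modulus 4/3.
The radius of convergence is the smallest modulus among the singular points: 10/9.
At the order-2 pole -4/3 set g(τ) = (τ - (-4/3))^2*f(τ) = (τ/18 + 8/5)/(τ + 10/9).
Order-2 pole: residue = g'(a); g'(-4/3) = -623/20, so the residue is -623/20.
At the order-1 pole -10/9 set g(τ) = (τ - (-10/9))*f(τ) = (τ/18 + 8/5)/(τ + 4/3)**2.
Simple pole: residue = g(a) at a = -10/9, which is 623/20.
List the singular points by increasing real part (a conjugate pair: the negative imaginary part first).


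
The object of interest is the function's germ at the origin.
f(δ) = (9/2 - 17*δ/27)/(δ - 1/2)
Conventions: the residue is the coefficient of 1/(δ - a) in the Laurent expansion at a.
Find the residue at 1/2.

The residue is 113/27.

At the order-1 pole 1/2 set g(δ) = (δ - (1/2))*f(δ) = 9/2 - 17*δ/27.
Simple pole: residue = g(a) at a = 1/2, which is 113/27.


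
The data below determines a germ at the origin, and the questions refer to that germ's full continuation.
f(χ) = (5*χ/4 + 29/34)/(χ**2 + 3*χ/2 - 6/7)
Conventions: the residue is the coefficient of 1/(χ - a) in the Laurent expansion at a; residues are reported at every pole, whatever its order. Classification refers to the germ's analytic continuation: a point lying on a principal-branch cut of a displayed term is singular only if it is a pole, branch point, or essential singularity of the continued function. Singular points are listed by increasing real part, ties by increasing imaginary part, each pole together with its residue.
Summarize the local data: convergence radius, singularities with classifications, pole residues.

Radius of convergence at 0: -3/4 + (1/28)*sqrt(1113).
At -3/4 - (1/28)*sqrt(1113): a pole of order 1; residue 5/8 + (23/21624)*sqrt(1113).
At -3/4 + (1/28)*sqrt(1113): a pole of order 1; residue 5/8 - (23/21624)*sqrt(1113).

Denominator factor (χ**2 + 3*χ/2 - 6/7): discriminant 159/28, real irrational roots -3/4 + (1/28)*sqrt(1113) and -3/4 - (1/28)*sqrt(1113); poles of order 1, moduli -3/4 + (1/28)*sqrt(1113) and 3/4 + (1/28)*sqrt(1113).
The radius of convergence is the smallest modulus among the singular points: -3/4 + (1/28)*sqrt(1113).
The factor χ**2 + 3*χ/2 - 6/7 splits as (χ - a)(χ - a') with a = -3/4 - (1/28)*sqrt(1113), a' = -3/4 + (1/28)*sqrt(1113). At the order-1 pole a set g(χ) = (χ - a)*f(χ) = [5*χ/4 + 29/34] / (χ - a').
Simple pole: residue = g(a) at a = -3/4 - (1/28)*sqrt(1113), which is 5/8 + (23/21624)*sqrt(1113).
The factor χ**2 + 3*χ/2 - 6/7 splits as (χ - a)(χ - a') with a = -3/4 + (1/28)*sqrt(1113), a' = -3/4 - (1/28)*sqrt(1113). At the order-1 pole a set g(χ) = (χ - a)*f(χ) = [5*χ/4 + 29/34] / (χ - a').
Simple pole: residue = g(a) at a = -3/4 + (1/28)*sqrt(1113), which is 5/8 - (23/21624)*sqrt(1113).
List the singular points by increasing real part (a conjugate pair: the negative imaginary part first).


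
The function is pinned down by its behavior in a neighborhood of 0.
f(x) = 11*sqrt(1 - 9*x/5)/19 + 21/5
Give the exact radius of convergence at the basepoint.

Branch term (11/19)*sqrt(1 - x/(5/9)): its argument vanishes at x = 5/9, a square-root branch point, modulus 5/9.
The radius of convergence is the smallest modulus among the singular points: 5/9.

The radius of convergence is 5/9.


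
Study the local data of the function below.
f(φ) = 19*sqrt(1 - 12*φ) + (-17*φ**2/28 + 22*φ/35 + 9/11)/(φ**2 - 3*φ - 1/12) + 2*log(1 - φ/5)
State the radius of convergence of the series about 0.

The radius of convergence is -3/2 + (1/3)*sqrt(21).

Denominator factor (φ**2 - 3*φ - 1/12): discriminant 28/3, real irrational roots 3/2 + (1/3)*sqrt(21) and 3/2 - (1/3)*sqrt(21); poles of order 1, moduli 3/2 + (1/3)*sqrt(21) and -3/2 + (1/3)*sqrt(21).
Branch term (2)*log(1 - φ/(5)): its argument vanishes at φ = 5, a logarithmic branch point, modulus 5.
Branch term (19)*sqrt(1 - φ/(1/12)): its argument vanishes at φ = 1/12, a square-root branch point, modulus 1/12.
The radius of convergence is the smallest modulus among the singular points: -3/2 + (1/3)*sqrt(21).


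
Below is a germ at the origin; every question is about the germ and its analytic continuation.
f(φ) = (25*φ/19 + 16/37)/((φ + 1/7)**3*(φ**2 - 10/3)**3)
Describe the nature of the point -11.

Denominator factors: φ**2 - 10/3 = 353/3 at φ = -11; φ + 1/7 = -76/7 at φ = -11 — none vanishes.
So the germ continues analytically to -11.

The point is a regular point.


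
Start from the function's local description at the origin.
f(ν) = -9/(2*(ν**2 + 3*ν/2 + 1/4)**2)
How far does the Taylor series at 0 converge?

The radius of convergence is 3/4 - (1/4)*sqrt(5).

Denominator factor (ν**2 + 3*ν/2 + 1/4)^2: discriminant 5/4, real irrational roots -3/4 + (1/4)*sqrt(5) and -3/4 - (1/4)*sqrt(5); poles of order 2, moduli 3/4 - (1/4)*sqrt(5) and 3/4 + (1/4)*sqrt(5).
The radius of convergence is the smallest modulus among the singular points: 3/4 - (1/4)*sqrt(5).


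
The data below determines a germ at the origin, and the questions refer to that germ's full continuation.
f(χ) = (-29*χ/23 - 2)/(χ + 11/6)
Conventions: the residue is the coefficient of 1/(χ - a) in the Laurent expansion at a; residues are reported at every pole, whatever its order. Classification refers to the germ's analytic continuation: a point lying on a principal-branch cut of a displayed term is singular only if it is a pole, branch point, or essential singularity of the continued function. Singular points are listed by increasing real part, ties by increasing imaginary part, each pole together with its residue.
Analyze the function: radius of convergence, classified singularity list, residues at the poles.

Radius of convergence at 0: 11/6.
At -11/6: a pole of order 1; residue 43/138.

Denominator factor (χ + 11/6): pole of order 1 at -11/6, modulus 11/6.
The radius of convergence is the smallest modulus among the singular points: 11/6.
At the order-1 pole -11/6 set g(χ) = (χ - (-11/6))*f(χ) = -29*χ/23 - 2.
Simple pole: residue = g(a) at a = -11/6, which is 43/138.


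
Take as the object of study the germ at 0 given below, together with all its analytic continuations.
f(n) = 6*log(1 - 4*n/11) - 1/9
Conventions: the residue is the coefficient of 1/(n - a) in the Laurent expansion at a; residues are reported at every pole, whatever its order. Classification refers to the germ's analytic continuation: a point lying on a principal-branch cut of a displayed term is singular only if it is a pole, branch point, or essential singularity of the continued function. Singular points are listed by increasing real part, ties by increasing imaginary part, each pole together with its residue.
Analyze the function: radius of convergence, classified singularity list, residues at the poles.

Branch term (6)*log(1 - n/(11/4)): its argument vanishes at n = 11/4, a logarithmic branch point, modulus 11/4.
The radius of convergence is the smallest modulus among the singular points: 11/4.

Radius of convergence at 0: 11/4.
At 11/4: a logarithmic branch point.


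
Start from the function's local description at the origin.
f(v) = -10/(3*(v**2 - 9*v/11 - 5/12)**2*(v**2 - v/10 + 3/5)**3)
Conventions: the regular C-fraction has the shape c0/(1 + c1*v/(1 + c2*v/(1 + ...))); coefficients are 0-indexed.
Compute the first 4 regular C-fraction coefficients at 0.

The regular C-fraction coefficients are [-800/9, 377/110, -78973/124410, -53908118999/14737546395].

Taylor coefficients (expand at 0): a_0 = -800/9, a_1 = 30160/99, a_2 = -2779312/3267, a_3 = 4985736872/1617165.
c0 = a_0 = -800/9. Peel one level at a time: if S = 1 + c*v/S' with S'(0) = 1, then c is the v-coefficient of S and S' = c*v/(S - 1).
S_1 = c0/f = 1 + (377/110)*v + (78973/36300)*v^2 + ...; c1 = 377/110.
S_2 = c1*v/(S_1 - 1) = 1 + (-78973/124410)*v + (-53908118999/23216772150)*v^2 + ...; c2 = -78973/124410.
S_3 = c2*v/(S_2 - 1) = 1 + (-53908118999/14737546395)*v + ...; c3 = -53908118999/14737546395.


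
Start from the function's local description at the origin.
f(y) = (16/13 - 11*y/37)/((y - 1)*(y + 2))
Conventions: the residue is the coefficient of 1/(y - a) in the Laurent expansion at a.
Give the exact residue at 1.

At the order-1 pole 1 set g(y) = (y - (1))*f(y) = (16/13 - 11*y/37)/(y + 2).
Simple pole: residue = g(a) at a = 1, which is 449/1443.

The residue is 449/1443.
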